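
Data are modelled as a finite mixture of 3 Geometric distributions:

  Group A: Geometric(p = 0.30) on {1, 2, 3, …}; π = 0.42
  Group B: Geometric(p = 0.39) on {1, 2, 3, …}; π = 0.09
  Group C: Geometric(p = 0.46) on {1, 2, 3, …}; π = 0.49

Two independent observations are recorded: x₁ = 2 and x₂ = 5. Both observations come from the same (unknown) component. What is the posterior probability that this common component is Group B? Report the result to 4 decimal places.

Posterior ∝ prior × likelihood, so P(k | x) ∝ P(Z=k) f_k(x); normalise over all components.
Since both observations come from the same component, the likelihood for component k is f_k(x₁)·f_k(x₂).
  p_A = [0.30·(1−0.30)^1 = 0.30·0.7 = 0.21] × [0.07203] = 0.0151263
  p_B = [0.39·(1−0.39)^1 = 0.39·0.61 = 0.2379] × [0.0539988] = 0.0128463
  p_C = [0.46·(1−0.46)^1 = 0.46·0.54 = 0.2484] × [0.0391141] = 0.00971593
Weight by the priors:
  P(Z=A)·p_A = 0.42 × 0.0151263 = 0.00635305
  P(Z=B)·p_B = 0.09 × 0.0128463 = 0.00115617
  P(Z=C)·p_C = 0.49 × 0.00971593 = 0.00476081
Denominator: 0.00635305 + 0.00115617 + 0.00476081 = 0.01227
P(Group B | data) ≈ 0.0942

0.0942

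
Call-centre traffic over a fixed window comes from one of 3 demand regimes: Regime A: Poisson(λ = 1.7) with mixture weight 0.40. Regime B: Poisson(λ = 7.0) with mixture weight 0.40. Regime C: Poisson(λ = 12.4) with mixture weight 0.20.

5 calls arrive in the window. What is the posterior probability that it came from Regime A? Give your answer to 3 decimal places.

0.140

Apply Bayes' rule: the posterior for each component is proportional to its prior times its likelihood at x.
Evaluate each component's likelihood at the observed value:
  f_A = 0.0216154
  f_B = 0.127717
  f_C = 0.0100618
Unnormalised posteriors:
  π_A·f_A = 0.40 × 0.0216154 = 0.00864615
  π_B·f_B = 0.40 × 0.127717 = 0.0510867
  π_C·f_C = 0.20 × 0.0100618 = 0.00201236
Evidence: 0.00864615 + 0.0510867 + 0.00201236 = 0.0617452
P(Regime A | data) ≈ 0.140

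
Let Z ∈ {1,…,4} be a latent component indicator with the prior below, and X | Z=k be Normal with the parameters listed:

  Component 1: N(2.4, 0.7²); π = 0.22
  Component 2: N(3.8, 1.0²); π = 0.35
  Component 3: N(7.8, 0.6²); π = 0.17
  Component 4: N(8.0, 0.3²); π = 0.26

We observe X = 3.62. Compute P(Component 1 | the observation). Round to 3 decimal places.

P(component k | x) = π_k·f_k(x) / marginal(x), where marginal(x) = Σ_j π_j·f_j(x).
Component likelihoods at x = 3.62:
  f_1 = 0.1248
  f_2 = 0.392531
  f_3 = 1.92149e-11
  f_4 = 6.86567e-47
Multiply by the mixture weights:
  π_1·f_1 = 0.22 × 0.1248 = 0.0274561
  π_2·f_2 = 0.35 × 0.392531 = 0.137386
  π_3·f_3 = 0.17 × 1.92149e-11 = 3.26653e-12
  π_4·f_4 = 0.26 × 6.86567e-47 = 1.78507e-47
Denominator: 0.0274561 + 0.137386 + 3.26653e-12 + 1.78507e-47 = 0.164842
So the posterior for Component 1 is 0.0274561 / 0.164842 ≈ 0.167.

0.167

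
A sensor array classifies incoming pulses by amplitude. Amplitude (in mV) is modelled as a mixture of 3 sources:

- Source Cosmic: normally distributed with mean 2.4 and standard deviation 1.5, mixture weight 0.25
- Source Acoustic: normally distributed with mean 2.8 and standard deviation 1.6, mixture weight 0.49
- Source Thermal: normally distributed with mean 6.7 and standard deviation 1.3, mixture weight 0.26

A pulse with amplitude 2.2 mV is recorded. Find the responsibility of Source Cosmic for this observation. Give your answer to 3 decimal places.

Posterior ∝ prior × likelihood, so P(k | x) ∝ π_k f_k(x); normalise over all components.
Normal densities:
  p_Cosmic = (1/(1.5·√(2π)))·exp(−(2.2−2.4)²/(2·1.5²)) = 0.265962·exp(-0.00889) = 0.263608
  p_Acoustic = (1/(1.6·√(2π)))·exp(−(2.2−2.8)²/(2·1.6²)) = 0.249339·exp(-0.07031) = 0.232409
  p_Thermal = (1/(1.3·√(2π)))·exp(−(2.2−6.7)²/(2·1.3²)) = 0.306879·exp(-5.99112) = 0.000767458
Multiply by the mixture weights:
  π_Cosmic·p_Cosmic = 0.25 × 0.263608 = 0.065902
  π_Acoustic·p_Acoustic = 0.49 × 0.232409 = 0.113881
  π_Thermal·p_Thermal = 0.26 × 0.000767458 = 0.000199539
Evidence: 0.065902 + 0.113881 + 0.000199539 = 0.179982
P(Source Cosmic | x) = 0.065902 / 0.179982 ≈ 0.366

0.366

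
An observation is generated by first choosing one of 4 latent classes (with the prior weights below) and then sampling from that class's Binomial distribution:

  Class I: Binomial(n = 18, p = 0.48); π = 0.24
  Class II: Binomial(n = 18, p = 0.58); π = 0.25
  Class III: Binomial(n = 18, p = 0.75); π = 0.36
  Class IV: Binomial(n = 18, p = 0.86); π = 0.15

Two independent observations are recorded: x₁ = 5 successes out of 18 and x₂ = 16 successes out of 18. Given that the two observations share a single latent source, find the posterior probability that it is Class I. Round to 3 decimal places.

Posterior ∝ prior × likelihood, so P(k | x) ∝ P(Z=k) f_k(x); normalise over all components.
Since both observations come from the same component, the likelihood for component k is f_k(x₁)·f_k(x₂).
  f_I = [C(18,5)·0.48^5·0.52^13 = 8568·0.0254804·0.000203256 = 0.0443741] × [0.000328517] = 1.45776e-05
  f_II = [C(18,5)·0.58^5·0.42^13 = 8568·0.0656357·1.26544e-05 = 0.0071164] × [0.00442627] = 3.14991e-05
  f_III = [C(18,5)·0.75^5·0.25^13 = 8568·0.237305·1.49012e-08 = 3.02974e-05] × [0.0958411] = 2.90374e-06
  f_IV = [C(18,5)·0.86^5·0.14^13 = 8568·0.470427·7.93715e-12 = 3.19916e-08] × [0.268487] = 8.58932e-09
Weight by the priors:
  P(Z=I)·f_I = 0.24 × 1.45776e-05 = 3.49863e-06
  P(Z=II)·f_II = 0.25 × 3.14991e-05 = 7.87477e-06
  P(Z=III)·f_III = 0.36 × 2.90374e-06 = 1.04535e-06
  P(Z=IV)·f_IV = 0.15 × 8.58932e-09 = 1.2884e-09
Sum: 3.49863e-06 + 7.87477e-06 + 1.04535e-06 + 1.2884e-09 = 1.242e-05
P(Class I | x₁, x₂) ≈ 0.282

0.282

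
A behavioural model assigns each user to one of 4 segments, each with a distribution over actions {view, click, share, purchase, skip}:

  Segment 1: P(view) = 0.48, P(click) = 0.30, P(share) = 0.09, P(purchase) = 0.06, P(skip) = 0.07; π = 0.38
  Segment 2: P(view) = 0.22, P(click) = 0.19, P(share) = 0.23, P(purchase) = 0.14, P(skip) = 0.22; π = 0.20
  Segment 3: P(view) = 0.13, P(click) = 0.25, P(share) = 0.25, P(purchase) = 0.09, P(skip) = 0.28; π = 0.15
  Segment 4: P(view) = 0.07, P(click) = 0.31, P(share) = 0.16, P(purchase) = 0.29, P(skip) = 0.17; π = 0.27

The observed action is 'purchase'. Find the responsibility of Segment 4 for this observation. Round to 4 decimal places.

0.5491

By Bayes' theorem, P(k | x) = π_k f_k(x) / Σ_j π_j f_j(x).
Component likelihoods at x = 'purchase':
  p_1 = P(purchase | comp) = 0.06
  p_2 = P(purchase | comp) = 0.14
  p_3 = P(purchase | comp) = 0.09
  p_4 = P(purchase | comp) = 0.29
Unnormalised posteriors:
  π_1·p_1 = 0.38 × 0.06 = 0.0228
  π_2·p_2 = 0.20 × 0.14 = 0.028
  π_3·p_3 = 0.15 × 0.09 = 0.0135
  π_4·p_4 = 0.27 × 0.29 = 0.0783
Marginal: 0.0228 + 0.028 + 0.0135 + 0.0783 = 0.1426
So the posterior for Segment 4 is 0.0783 / 0.1426 ≈ 0.5491.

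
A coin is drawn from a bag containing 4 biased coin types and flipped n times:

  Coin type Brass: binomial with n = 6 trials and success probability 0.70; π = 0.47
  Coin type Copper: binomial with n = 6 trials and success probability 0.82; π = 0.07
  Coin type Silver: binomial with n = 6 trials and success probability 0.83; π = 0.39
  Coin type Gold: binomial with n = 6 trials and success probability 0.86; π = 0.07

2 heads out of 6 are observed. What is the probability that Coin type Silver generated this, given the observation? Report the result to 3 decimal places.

0.104

P(component k | x) = P(Z=k)·f_k(x) / marginal(x), where marginal(x) = Σ_j P(Z=j)·f_j(x).
Evaluate each component's likelihood at the observed value:
  f_Brass = C(6,2)·0.70^2·0.30^4 = 15·0.49·0.0081 = 0.059535
  f_Copper = C(6,2)·0.82^2·0.18^4 = 15·0.6724·0.00104976 = 0.0105879
  f_Silver = C(6,2)·0.83^2·0.17^4 = 15·0.6889·0.00083521 = 0.00863064
  f_Gold = C(6,2)·0.86^2·0.14^4 = 15·0.7396·0.00038416 = 0.00426187
Weight by the priors:
  P(Z=Brass)·f_Brass = 0.47 × 0.059535 = 0.0279815
  P(Z=Copper)·f_Copper = 0.07 × 0.0105879 = 0.000741152
  P(Z=Silver)·f_Silver = 0.39 × 0.00863064 = 0.00336595
  P(Z=Gold)·f_Gold = 0.07 × 0.00426187 = 0.000298331
Denominator: 0.0279815 + 0.000741152 + 0.00336595 + 0.000298331 = 0.0323869
P(Coin type Silver | x) = 0.00336595 / 0.0323869 ≈ 0.104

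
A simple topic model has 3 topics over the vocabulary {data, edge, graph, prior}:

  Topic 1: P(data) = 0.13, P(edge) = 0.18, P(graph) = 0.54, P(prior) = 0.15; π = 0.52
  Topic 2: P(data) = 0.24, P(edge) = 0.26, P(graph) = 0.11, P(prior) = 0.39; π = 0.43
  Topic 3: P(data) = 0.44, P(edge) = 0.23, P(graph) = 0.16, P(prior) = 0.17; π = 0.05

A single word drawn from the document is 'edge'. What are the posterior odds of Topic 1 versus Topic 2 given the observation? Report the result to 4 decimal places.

Since P(k|x) ∝ P(Z=k) f_k(x), the posterior odds are P(Z=i) f_i(x) / (P(Z=j) f_j(x)).
Component likelihoods at x = 'edge':
  f_1 = P(edge | comp) = 0.18
  f_2 = P(edge | comp) = 0.26
  f_3 = P(edge | comp) = 0.23
Odds = (0.52/0.43) × (0.18/0.26) = 1.2093 × 0.692308 ≈ 0.8372

0.8372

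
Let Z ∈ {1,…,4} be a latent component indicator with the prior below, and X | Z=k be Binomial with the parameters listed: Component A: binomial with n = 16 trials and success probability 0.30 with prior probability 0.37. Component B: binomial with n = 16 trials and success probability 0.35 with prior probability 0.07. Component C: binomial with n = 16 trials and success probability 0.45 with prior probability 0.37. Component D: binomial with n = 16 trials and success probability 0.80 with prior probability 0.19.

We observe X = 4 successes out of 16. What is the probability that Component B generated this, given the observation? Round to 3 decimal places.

0.101

Apply Bayes' rule: the posterior for each component is proportional to its prior times its likelihood at x.
Binomial probabilities:
  p_A = C(16,4)·0.30^4·0.70^12 = 1820·0.0081·0.0138413 = 0.204048
  p_B = C(16,4)·0.35^4·0.65^12 = 1820·0.0150062·0.00568801 = 0.155347
  p_C = C(16,4)·0.45^4·0.55^12 = 1820·0.0410063·0.000766218 = 0.0571839
  p_D = C(16,4)·0.80^4·0.20^12 = 1820·0.4096·4.096e-09 = 3.05345e-06
Weight by the priors:
  P(Z=A)·p_A = 0.37 × 0.204048 = 0.0754979
  P(Z=B)·p_B = 0.07 × 0.155347 = 0.0108743
  P(Z=C)·p_C = 0.37 × 0.0571839 = 0.021158
  P(Z=D)·p_D = 0.19 × 3.05345e-06 = 5.80156e-07
Denominator: 0.0754979 + 0.0108743 + 0.021158 + 5.80156e-07 = 0.107531
Responsibility of Component B: 0.0108743 / 0.107531 ≈ 0.101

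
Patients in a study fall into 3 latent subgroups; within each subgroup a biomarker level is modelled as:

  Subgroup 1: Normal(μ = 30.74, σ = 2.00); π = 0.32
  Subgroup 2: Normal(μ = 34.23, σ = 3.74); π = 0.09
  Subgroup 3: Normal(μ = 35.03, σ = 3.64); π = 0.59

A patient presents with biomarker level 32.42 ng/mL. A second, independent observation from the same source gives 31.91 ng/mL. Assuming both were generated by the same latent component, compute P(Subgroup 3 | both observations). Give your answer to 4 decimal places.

0.3140

The responsibility of component k is π_k f_k(x) divided by Σ_j π_j f_j(x).
Since both observations come from the same component, the likelihood for component k is f_k(x₁)·f_k(x₂).
  p_1 = [(1/(2.00·√(2π)))·exp(−(32.42−30.74)²/(2·2.00²)) = 0.199471·exp(-0.35280) = 0.140172] × [0.1681] = 0.0235629
  p_2 = [(1/(3.74·√(2π)))·exp(−(32.42−34.23)²/(2·3.74²)) = 0.106669·exp(-0.11711) = 0.094881] × [0.0879996] = 0.00834949
  p_3 = [(1/(3.64·√(2π)))·exp(−(32.42−35.03)²/(2·3.64²)) = 0.109600·exp(-0.25707) = 0.084755] × [0.0759053] = 0.00643335
Unnormalised posteriors:
  π_1·p_1 = 0.32 × 0.0235629 = 0.00754011
  π_2·p_2 = 0.09 × 0.00834949 = 0.000751454
  π_3·p_3 = 0.59 × 0.00643335 = 0.00379568
Marginal: 0.00754011 + 0.000751454 + 0.00379568 = 0.0120872
P(Subgroup 3 | x₁, x₂) = 0.00379568 / 0.0120872 ≈ 0.3140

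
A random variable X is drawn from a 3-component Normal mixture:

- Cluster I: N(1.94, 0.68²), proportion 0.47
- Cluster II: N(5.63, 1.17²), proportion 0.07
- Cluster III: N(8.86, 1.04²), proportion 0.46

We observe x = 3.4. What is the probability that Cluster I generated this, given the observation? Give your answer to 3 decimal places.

Posterior ∝ prior × likelihood, so P(k | x) ∝ π_k f_k(x); normalise over all components.
Normal densities:
  L_I = 0.0585305
  L_II = 0.055447
  L_III = 3.96968e-07
Weight by the priors:
  π_I·L_I = 0.47 × 0.0585305 = 0.0275093
  π_II·L_II = 0.07 × 0.055447 = 0.00388129
  π_III·L_III = 0.46 × 3.96968e-07 = 1.82605e-07
Normaliser: 0.0275093 + 0.00388129 + 1.82605e-07 = 0.0313908
So the posterior for Cluster I is 0.0275093 / 0.0313908 ≈ 0.876.

0.876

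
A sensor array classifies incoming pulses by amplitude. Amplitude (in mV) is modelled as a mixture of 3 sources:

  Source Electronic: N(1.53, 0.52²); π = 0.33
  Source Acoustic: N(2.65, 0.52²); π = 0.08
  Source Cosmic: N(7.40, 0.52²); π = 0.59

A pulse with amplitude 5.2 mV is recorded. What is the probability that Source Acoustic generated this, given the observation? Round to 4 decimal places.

0.0062

By Bayes' theorem, P(k | x) = w_k f_k(x) / Σ_j w_j f_j(x).
Evaluate each component's likelihood at the observed value:
  f_Electronic = (1/(0.52·√(2π)))·exp(−(5.2−1.53)²/(2·0.52²)) = 0.767197·exp(-24.90551) = 1.17107e-11
  f_Acoustic = (1/(0.52·√(2π)))·exp(−(5.2−2.65)²/(2·0.52²)) = 0.767197·exp(-12.02385) = 4.60271e-06
  f_Cosmic = (1/(0.52·√(2π)))·exp(−(5.2−7.40)²/(2·0.52²)) = 0.767197·exp(-8.94970) = 9.95634e-05
Weight by the priors:
  w_Electronic·f_Electronic = 0.33 × 1.17107e-11 = 3.86451e-12
  w_Acoustic·f_Acoustic = 0.08 × 4.60271e-06 = 3.68217e-07
  w_Cosmic·f_Cosmic = 0.59 × 9.95634e-05 = 5.87424e-05
Sum: 3.86451e-12 + 3.68217e-07 + 5.87424e-05 = 5.91106e-05
Responsibility of Source Acoustic: 3.68217e-07 / 5.91106e-05 ≈ 0.0062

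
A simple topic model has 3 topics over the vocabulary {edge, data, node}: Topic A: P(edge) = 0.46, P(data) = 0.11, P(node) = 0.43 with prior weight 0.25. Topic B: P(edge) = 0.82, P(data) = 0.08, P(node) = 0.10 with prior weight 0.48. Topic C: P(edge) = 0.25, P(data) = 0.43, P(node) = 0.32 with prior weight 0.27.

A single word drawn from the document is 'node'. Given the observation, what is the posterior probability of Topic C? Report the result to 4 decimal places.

Apply Bayes' rule: the posterior for each component is proportional to its prior times its likelihood at x.
Categorical probabilities:
  L_A = P(node | comp) = 0.43
  L_B = P(node | comp) = 0.10
  L_C = P(node | comp) = 0.32
Unnormalised posteriors:
  π_A·L_A = 0.25 × 0.43 = 0.1075
  π_B·L_B = 0.48 × 0.1 = 0.048
  π_C·L_C = 0.27 × 0.32 = 0.0864
Marginal: 0.1075 + 0.048 + 0.0864 = 0.2419
Responsibility of Topic C: 0.0864 / 0.2419 ≈ 0.3572

0.3572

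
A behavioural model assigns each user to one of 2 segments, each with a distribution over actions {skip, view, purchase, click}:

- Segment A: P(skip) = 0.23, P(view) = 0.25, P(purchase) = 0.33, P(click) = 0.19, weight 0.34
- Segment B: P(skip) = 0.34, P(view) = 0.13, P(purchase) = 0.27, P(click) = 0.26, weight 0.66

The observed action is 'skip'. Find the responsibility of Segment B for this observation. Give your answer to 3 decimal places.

By Bayes' theorem, P(k | x) = π_k f_k(x) / Σ_j π_j f_j(x).
Component likelihoods at x = 'skip':
  p_A = P(skip | comp) = 0.23
  p_B = P(skip | comp) = 0.34
Weight by the priors:
  π_A·p_A = 0.34 × 0.23 = 0.0782
  π_B·p_B = 0.66 × 0.34 = 0.2244
Denominator: 0.0782 + 0.2244 = 0.3026
P(Segment B | data) ≈ 0.742

0.742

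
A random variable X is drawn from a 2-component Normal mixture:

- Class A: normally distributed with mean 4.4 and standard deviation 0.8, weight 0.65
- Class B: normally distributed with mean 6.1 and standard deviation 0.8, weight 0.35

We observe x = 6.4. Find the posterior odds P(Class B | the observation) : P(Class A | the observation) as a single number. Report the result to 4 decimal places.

Posterior odds = (w_i f_i(x)) / (w_j f_j(x)); the normalising sum cancels.
Evaluate each component's likelihood at the observed value:
  L_A = (1/(0.8·√(2π)))·exp(−(6.4−4.4)²/(2·0.8²)) = 0.498678·exp(-3.12500) = 0.0219104
  L_B = (1/(0.8·√(2π)))·exp(−(6.4−6.1)²/(2·0.8²)) = 0.498678·exp(-0.07031) = 0.464819
Posterior odds = (w_B·L_B) / (w_A·L_A) = (0.35·0.464819) / (0.65·0.0219104) = 0.162687 / 0.0142417 ≈ 11.4232

11.4232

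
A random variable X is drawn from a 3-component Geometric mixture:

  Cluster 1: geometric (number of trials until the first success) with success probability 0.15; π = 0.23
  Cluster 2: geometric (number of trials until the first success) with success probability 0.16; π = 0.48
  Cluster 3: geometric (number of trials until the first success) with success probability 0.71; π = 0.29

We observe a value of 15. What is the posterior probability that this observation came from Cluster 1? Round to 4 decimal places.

0.3465

Apply Bayes' rule: the posterior for each component is proportional to its prior times its likelihood at x.
Evaluate each component's likelihood at the observed value:
  p_1 = 0.0154155
  p_2 = 0.0139325
  p_3 = 2.11266e-08
Unnormalised posteriors:
  π_1·p_1 = 0.23 × 0.0154155 = 0.00354555
  π_2·p_2 = 0.48 × 0.0139325 = 0.00668761
  π_3·p_3 = 0.29 × 2.11266e-08 = 6.12672e-09
Sum: 0.00354555 + 0.00668761 + 6.12672e-09 = 0.0102332
P(Cluster 1 | data) ≈ 0.3465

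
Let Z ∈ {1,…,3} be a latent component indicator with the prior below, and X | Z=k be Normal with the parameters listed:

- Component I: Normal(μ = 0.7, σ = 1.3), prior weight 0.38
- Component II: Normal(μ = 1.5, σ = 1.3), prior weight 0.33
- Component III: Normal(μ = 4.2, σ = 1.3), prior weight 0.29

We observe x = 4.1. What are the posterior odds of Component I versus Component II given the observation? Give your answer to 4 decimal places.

The posterior odds equal the prior odds times the likelihood ratio: (P(Z=i)/P(Z=j))·(f_i(x)/f_j(x)).
Component likelihoods at x = 4.1:
  p_I = (1/(1.3·√(2π)))·exp(−(4.1−0.7)²/(2·1.3²)) = 0.306879·exp(-3.42012) = 0.0100376
  p_II = (1/(1.3·√(2π)))·exp(−(4.1−1.5)²/(2·1.3²)) = 0.306879·exp(-2.00000) = 0.0415315
  p_III = (1/(1.3·√(2π)))·exp(−(4.1−4.2)²/(2·1.3²)) = 0.306879·exp(-0.00296) = 0.305972
Posterior odds = (P(Z=I)·p_I) / (P(Z=II)·p_II) = (0.38·0.0100376) / (0.33·0.0415315) = 0.00381427 / 0.0137054 ≈ 0.2783

0.2783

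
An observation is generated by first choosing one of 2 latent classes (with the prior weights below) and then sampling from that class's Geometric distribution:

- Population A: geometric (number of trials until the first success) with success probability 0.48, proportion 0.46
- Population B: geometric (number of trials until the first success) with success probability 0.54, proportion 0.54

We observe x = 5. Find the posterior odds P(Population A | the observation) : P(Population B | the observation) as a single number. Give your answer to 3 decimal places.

Posterior odds = (P(Z=i) f_i(x)) / (P(Z=j) f_j(x)); the normalising sum cancels.
Component likelihoods at x = 5:
  f_A = 0.48·(1−0.48)^4 = 0.48·0.0731162 = 0.0350958
  f_B = 0.54·(1−0.54)^4 = 0.54·0.0447746 = 0.0241783
0.016144 / 0.0130563 ≈ 1.236

1.236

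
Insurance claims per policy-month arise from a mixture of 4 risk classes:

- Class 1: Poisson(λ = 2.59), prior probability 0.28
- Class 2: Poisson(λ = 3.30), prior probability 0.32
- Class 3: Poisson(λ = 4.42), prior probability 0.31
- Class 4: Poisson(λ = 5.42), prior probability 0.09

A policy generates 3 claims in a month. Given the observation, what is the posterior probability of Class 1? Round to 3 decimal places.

0.311

P(component k | x) = P(Z=k)·f_k(x) / marginal(x), where marginal(x) = Σ_j P(Z=j)·f_j(x).
Component likelihoods at x = 3 claims:
  f_1 = e^(−2.59)·2.59^3/3! = 0.217233
  f_2 = e^(−3.30)·3.30^3/3! = 0.220912
  f_3 = e^(−4.42)·4.42^3/3! = 0.173194
  f_4 = e^(−5.42)·5.42^3/3! = 0.117482
Prior × likelihood for each component:
  P(Z=1)·f_1 = 0.28 × 0.217233 = 0.0608252
  P(Z=2)·f_2 = 0.32 × 0.220912 = 0.0706918
  P(Z=3)·f_3 = 0.31 × 0.173194 = 0.0536903
  P(Z=4)·f_4 = 0.09 × 0.117482 = 0.0105734
Evidence: 0.0608252 + 0.0706918 + 0.0536903 + 0.0105734 = 0.195781
P(Class 1 | data) ≈ 0.311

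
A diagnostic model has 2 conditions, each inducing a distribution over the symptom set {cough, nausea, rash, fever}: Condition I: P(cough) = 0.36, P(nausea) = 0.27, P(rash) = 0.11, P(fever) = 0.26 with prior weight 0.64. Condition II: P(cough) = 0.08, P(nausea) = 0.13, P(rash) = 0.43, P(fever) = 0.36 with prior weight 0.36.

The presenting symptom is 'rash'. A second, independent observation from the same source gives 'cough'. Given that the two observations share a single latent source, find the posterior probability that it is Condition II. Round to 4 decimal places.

0.3282

By Bayes' theorem, P(k | x) = w_k f_k(x) / Σ_j w_j f_j(x).
Since both observations come from the same component, the likelihood for component k is f_k(x₁)·f_k(x₂).
  f_I = [P(rash | comp) = 0.11] × [0.36] = 0.0396
  f_II = [P(rash | comp) = 0.43] × [0.08] = 0.0344
Weight by the priors:
  w_I·f_I = 0.64 × 0.0396 = 0.025344
  w_II·f_II = 0.36 × 0.0344 = 0.012384
Sum: 0.025344 + 0.012384 = 0.037728
P(Condition II | x) = 0.012384 / 0.037728 ≈ 0.3282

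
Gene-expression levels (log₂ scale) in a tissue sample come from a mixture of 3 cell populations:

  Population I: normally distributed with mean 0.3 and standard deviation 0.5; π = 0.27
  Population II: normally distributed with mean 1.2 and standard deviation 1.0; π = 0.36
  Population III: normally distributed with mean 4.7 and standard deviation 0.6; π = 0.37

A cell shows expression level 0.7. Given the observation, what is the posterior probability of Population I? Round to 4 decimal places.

0.5524

Posterior ∝ prior × likelihood, so P(k | x) ∝ P(Z=k) f_k(x); normalise over all components.
Component likelihoods at x = 0.7:
  p_I = (1/(0.5·√(2π)))·exp(−(0.7−0.3)²/(2·0.5²)) = 0.797885·exp(-0.32000) = 0.579383
  p_II = (1/(1.0·√(2π)))·exp(−(0.7−1.2)²/(2·1.0²)) = 0.398942·exp(-0.12500) = 0.352065
  p_III = (1/(0.6·√(2π)))·exp(−(0.7−4.7)²/(2·0.6²)) = 0.664904·exp(-22.22222) = 1.48515e-10
Prior × likelihood for each component:
  P(Z=I)·p_I = 0.27 × 0.579383 = 0.156433
  P(Z=II)·p_II = 0.36 × 0.352065 = 0.126744
  P(Z=III)·p_III = 0.37 × 1.48515e-10 = 5.49506e-11
Denominator: 0.156433 + 0.126744 + 5.49506e-11 = 0.283177
So the posterior for Population I is 0.156433 / 0.283177 ≈ 0.5524.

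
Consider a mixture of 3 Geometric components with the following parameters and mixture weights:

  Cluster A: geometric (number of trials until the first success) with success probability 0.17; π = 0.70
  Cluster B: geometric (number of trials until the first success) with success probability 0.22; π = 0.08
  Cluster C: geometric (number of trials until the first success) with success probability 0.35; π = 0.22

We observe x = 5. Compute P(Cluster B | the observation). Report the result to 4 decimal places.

0.0849

Posterior ∝ prior × likelihood, so P(k | x) ∝ w_k f_k(x); normalise over all components.
Geometric probabilities:
  f_A = 0.17·(1−0.17)^4 = 0.17·0.474583 = 0.0806791
  f_B = 0.22·(1−0.22)^4 = 0.22·0.370151 = 0.0814331
  f_C = 0.35·(1−0.35)^4 = 0.35·0.178506 = 0.0624772
Multiply by the mixture weights:
  w_A·f_A = 0.70 × 0.0806791 = 0.0564754
  w_B·f_B = 0.08 × 0.0814331 = 0.00651465
  w_C·f_C = 0.22 × 0.0624772 = 0.013745
Denominator: 0.0564754 + 0.00651465 + 0.013745 = 0.076735
Responsibility of Cluster B: 0.00651465 / 0.076735 ≈ 0.0849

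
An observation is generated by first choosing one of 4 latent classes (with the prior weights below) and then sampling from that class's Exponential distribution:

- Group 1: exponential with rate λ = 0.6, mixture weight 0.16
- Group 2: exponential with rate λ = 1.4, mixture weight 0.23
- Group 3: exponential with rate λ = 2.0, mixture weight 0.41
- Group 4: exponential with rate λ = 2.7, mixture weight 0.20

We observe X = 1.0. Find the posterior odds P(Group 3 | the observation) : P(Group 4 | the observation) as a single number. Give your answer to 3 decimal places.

Only the two components matter; the odds are (π_i f_i(x)) / (π_j f_j(x)).
Exponential densities:
  f_1 = 0.6·e^(−0.6·1.0) = 0.6·e^(−0.6000) = 0.329287
  f_2 = 1.4·e^(−1.4·1.0) = 1.4·e^(−1.4000) = 0.345236
  f_3 = 2.0·e^(−2.0·1.0) = 2.0·e^(−2.0000) = 0.270671
  f_4 = 2.7·e^(−2.7·1.0) = 2.7·e^(−2.7000) = 0.181455
Odds = (0.41/0.20) × (0.270671/0.181455) = 2.05 × 1.49167 ≈ 3.058

3.058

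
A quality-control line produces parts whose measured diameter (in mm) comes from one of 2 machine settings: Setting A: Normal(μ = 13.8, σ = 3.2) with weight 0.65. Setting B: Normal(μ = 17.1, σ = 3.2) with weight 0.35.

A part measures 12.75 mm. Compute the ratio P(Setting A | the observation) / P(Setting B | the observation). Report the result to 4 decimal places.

Posterior odds = (w_i f_i(x)) / (w_j f_j(x)); the normalising sum cancels.
Evaluate each component's likelihood at the observed value:
  p_A = 0.118136
  p_B = 0.0494873
0.0767881 / 0.0173205 ≈ 4.4334

4.4334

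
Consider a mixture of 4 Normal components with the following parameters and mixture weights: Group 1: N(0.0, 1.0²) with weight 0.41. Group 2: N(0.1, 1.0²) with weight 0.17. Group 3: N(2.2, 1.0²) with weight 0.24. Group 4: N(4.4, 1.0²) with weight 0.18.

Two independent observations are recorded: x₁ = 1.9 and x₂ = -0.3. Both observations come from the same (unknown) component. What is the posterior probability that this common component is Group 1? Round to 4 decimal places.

Posterior ∝ prior × likelihood, so P(k | x) ∝ w_k f_k(x); normalise over all components.
Since both observations come from the same component, the likelihood for component k is f_k(x₁)·f_k(x₂).
  L_1 = [0.0656158] × [0.381388] = 0.0250251
  L_2 = [0.0789502] × [0.36827] = 0.029075
  L_3 = [0.381388] × [0.0175283] = 0.00668508
  L_4 = [0.0175283] × [6.36983e-06] = 1.11652e-07
Weight by the priors:
  w_1·L_1 = 0.41 × 0.0250251 = 0.0102603
  w_2·L_2 = 0.17 × 0.029075 = 0.00494275
  w_3·L_3 = 0.24 × 0.00668508 = 0.00160442
  w_4·L_4 = 0.18 × 1.11652e-07 = 2.00974e-08
Marginal: 0.0102603 + 0.00494275 + 0.00160442 + 2.00974e-08 = 0.0168075
Responsibility of Group 1: 0.0102603 / 0.0168075 ≈ 0.6105

0.6105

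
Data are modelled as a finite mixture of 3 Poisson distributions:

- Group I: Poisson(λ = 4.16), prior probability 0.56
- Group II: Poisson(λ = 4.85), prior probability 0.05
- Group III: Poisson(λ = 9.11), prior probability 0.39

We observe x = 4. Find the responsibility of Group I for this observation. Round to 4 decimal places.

Apply Bayes' rule: the posterior for each component is proportional to its prior times its likelihood at x.
Evaluate each component's likelihood at the observed value:
  f_I = 0.194759
  f_II = 0.180479
  f_III = 0.0317278
Unnormalised posteriors:
  P(Z=I)·f_I = 0.56 × 0.194759 = 0.109065
  P(Z=II)·f_II = 0.05 × 0.180479 = 0.00902397
  P(Z=III)·f_III = 0.39 × 0.0317278 = 0.0123738
Denominator: 0.109065 + 0.00902397 + 0.0123738 = 0.130463
P(Group I | data) = 0.109065 / 0.130463 ≈ 0.8360

0.8360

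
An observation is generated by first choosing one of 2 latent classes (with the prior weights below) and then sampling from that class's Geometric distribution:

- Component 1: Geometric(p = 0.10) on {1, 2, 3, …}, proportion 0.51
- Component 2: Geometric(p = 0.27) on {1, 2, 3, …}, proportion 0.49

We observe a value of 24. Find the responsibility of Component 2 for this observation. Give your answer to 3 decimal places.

P(component k | x) = π_k·f_k(x) / marginal(x), where marginal(x) = Σ_j π_j·f_j(x).
Geometric probabilities:
  f_1 = 0.00886294
  f_2 = 0.000193995
Prior × likelihood for each component:
  π_1·f_1 = 0.51 × 0.00886294 = 0.0045201
  π_2·f_2 = 0.49 × 0.000193995 = 9.50573e-05
Normaliser: 0.0045201 + 9.50573e-05 = 0.00461516
Responsibility of Component 2: 9.50573e-05 / 0.00461516 ≈ 0.021

0.021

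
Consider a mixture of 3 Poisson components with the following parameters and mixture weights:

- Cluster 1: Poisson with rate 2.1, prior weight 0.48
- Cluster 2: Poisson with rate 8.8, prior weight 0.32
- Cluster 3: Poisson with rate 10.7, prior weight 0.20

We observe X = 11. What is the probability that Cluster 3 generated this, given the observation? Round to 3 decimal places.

0.445

By Bayes' theorem, P(k | x) = w_k f_k(x) / Σ_j w_j f_j(x).
Evaluate each component's likelihood at the observed value:
  p_1 = e^(−2.1)·2.1^11/11! = 1.07458e-05
  p_2 = e^(−8.8)·8.8^11/11! = 0.092547
  p_3 = e^(−10.7)·10.7^11/11! = 0.118882
Weight by the priors:
  w_1·p_1 = 0.48 × 1.07458e-05 = 5.15798e-06
  w_2·p_2 = 0.32 × 0.092547 = 0.029615
  w_3·p_3 = 0.20 × 0.118882 = 0.0237763
Marginal: 5.15798e-06 + 0.029615 + 0.0237763 = 0.0533965
So the posterior for Cluster 3 is 0.0237763 / 0.0533965 ≈ 0.445.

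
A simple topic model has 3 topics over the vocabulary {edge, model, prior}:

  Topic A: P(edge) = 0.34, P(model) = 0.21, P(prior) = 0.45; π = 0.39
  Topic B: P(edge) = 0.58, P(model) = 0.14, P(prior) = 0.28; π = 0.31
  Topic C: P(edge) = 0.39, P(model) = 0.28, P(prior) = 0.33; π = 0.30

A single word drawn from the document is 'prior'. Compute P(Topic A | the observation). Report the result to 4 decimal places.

0.4857

Apply Bayes' rule: the posterior for each component is proportional to its prior times its likelihood at x.
Evaluate each component's likelihood at the observed value:
  f_A = 0.45
  f_B = 0.28
  f_C = 0.33
Prior × likelihood for each component:
  π_A·f_A = 0.39 × 0.45 = 0.1755
  π_B·f_B = 0.31 × 0.28 = 0.0868
  π_C·f_C = 0.30 × 0.33 = 0.099
Evidence: 0.1755 + 0.0868 + 0.099 = 0.3613
Responsibility of Topic A: 0.1755 / 0.3613 ≈ 0.4857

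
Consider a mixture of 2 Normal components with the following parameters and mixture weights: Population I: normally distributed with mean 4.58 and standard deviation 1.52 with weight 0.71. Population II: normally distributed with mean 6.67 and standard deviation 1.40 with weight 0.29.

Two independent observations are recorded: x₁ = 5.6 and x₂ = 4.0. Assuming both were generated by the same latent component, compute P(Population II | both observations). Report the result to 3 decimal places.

0.073

The responsibility of component k is w_k f_k(x) divided by Σ_j w_j f_j(x).
Since both observations come from the same component, the likelihood for component k is f_k(x₁)·f_k(x₂).
  p_I = [(1/(1.52·√(2π)))·exp(−(5.6−4.58)²/(2·1.52²)) = 0.262462·exp(-0.22516) = 0.209548] × [0.244033] = 0.0511366
  p_II = [(1/(1.40·√(2π)))·exp(−(5.6−6.67)²/(2·1.40²)) = 0.284959·exp(-0.29207) = 0.212784] × [0.0462355] = 0.00983818
Unnormalised posteriors:
  w_I·p_I = 0.71 × 0.0511366 = 0.036307
  w_II·p_II = 0.29 × 0.00983818 = 0.00285307
Denominator: 0.036307 + 0.00285307 = 0.0391601
Responsibility of Population II: 0.00285307 / 0.0391601 ≈ 0.073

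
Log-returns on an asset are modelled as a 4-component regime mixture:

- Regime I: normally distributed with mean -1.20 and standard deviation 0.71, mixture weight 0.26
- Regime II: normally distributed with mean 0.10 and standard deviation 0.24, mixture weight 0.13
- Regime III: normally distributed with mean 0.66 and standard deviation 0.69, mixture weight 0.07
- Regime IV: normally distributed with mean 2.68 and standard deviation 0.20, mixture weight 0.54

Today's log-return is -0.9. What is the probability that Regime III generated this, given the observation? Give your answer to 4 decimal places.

0.0230

Apply Bayes' rule: the posterior for each component is proportional to its prior times its likelihood at x.
Evaluate each component's likelihood at the observed value:
  f_I = 0.513905
  f_II = 0.000282346
  f_III = 0.0448855
  f_IV = 5.29337e-70
Multiply by the mixture weights:
  P(Z=I)·f_I = 0.26 × 0.513905 = 0.133615
  P(Z=II)·f_II = 0.13 × 0.000282346 = 3.6705e-05
  P(Z=III)·f_III = 0.07 × 0.0448855 = 0.00314199
  P(Z=IV)·f_IV = 0.54 × 5.29337e-70 = 2.85842e-70
Marginal: 0.133615 + 3.6705e-05 + 0.00314199 + 2.85842e-70 = 0.136794
P(Regime III | x) = 0.00314199 / 0.136794 ≈ 0.0230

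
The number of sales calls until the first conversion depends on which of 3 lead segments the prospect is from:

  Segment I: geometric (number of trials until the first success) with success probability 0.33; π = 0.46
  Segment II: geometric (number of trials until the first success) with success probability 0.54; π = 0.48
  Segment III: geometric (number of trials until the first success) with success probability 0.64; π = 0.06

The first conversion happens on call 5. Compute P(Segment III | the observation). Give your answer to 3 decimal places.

Posterior ∝ prior × likelihood, so P(k | x) ∝ P(Z=k) f_k(x); normalise over all components.
Component likelihoods at x = 5:
  p_I = 0.33·(1−0.33)^4 = 0.33·0.201511 = 0.0664987
  p_II = 0.54·(1−0.54)^4 = 0.54·0.0447746 = 0.0241783
  p_III = 0.64·(1−0.64)^4 = 0.64·0.0167962 = 0.0107495
Prior × likelihood for each component:
  P(Z=I)·p_I = 0.46 × 0.0664987 = 0.0305894
  P(Z=II)·p_II = 0.48 × 0.0241783 = 0.0116056
  P(Z=III)·p_III = 0.06 × 0.0107495 = 0.000644973
Normaliser: 0.0305894 + 0.0116056 + 0.000644973 = 0.0428399
P(Segment III | 5) ≈ 0.015

0.015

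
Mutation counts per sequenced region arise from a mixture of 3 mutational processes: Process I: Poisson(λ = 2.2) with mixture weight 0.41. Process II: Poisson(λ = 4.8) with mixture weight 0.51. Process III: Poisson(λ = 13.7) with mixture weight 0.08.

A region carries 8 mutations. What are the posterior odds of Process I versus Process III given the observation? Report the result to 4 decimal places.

0.2237

Only the two components matter; the odds are (w_i f_i(x)) / (w_j f_j(x)).
Poisson probabilities:
  f_I = 0.00150804
  f_II = 0.057517
  f_III = 0.0345469
Posterior odds = (w_I·f_I) / (w_III·f_III) = (0.41·0.00150804) / (0.08·0.0345469) = 0.000618297 / 0.00276376 ≈ 0.2237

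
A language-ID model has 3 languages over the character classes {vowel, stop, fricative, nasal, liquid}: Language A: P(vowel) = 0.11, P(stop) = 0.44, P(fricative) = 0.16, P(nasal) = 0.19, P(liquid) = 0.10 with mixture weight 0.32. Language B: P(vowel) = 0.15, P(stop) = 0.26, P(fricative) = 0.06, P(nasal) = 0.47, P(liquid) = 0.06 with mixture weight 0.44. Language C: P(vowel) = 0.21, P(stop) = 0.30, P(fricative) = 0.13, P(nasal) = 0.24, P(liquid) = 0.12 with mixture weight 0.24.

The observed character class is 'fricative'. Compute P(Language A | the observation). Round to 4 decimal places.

0.4706

P(component k | x) = π_k·f_k(x) / marginal(x), where marginal(x) = Σ_j π_j·f_j(x).
Component likelihoods at x = 'fricative':
  f_A = 0.16
  f_B = 0.06
  f_C = 0.13
Multiply by the mixture weights:
  π_A·f_A = 0.32 × 0.16 = 0.0512
  π_B·f_B = 0.44 × 0.06 = 0.0264
  π_C·f_C = 0.24 × 0.13 = 0.0312
Sum: 0.0512 + 0.0264 + 0.0312 = 0.1088
P(Language A | 'fricative') ≈ 0.4706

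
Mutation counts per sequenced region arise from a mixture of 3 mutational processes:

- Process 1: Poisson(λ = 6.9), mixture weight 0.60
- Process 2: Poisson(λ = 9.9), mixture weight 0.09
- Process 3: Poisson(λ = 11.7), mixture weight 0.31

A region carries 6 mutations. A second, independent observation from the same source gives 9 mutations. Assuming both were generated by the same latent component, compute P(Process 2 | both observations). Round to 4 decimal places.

0.0708

By Bayes' theorem, P(k | x) = P(Z=k) f_k(x) / Σ_j P(Z=j) f_j(x).
Since both observations come from the same component, the likelihood for component k is f_k(x₁)·f_k(x₂).
  p_1 = [0.151053] × [0.0984571] = 0.0148723
  p_2 = [0.065609] × [0.12631] = 0.00828708
  p_3 = [0.0295486] × [0.0938997] = 0.00277461
Multiply by the mixture weights:
  P(Z=1)·p_1 = 0.60 × 0.0148723 = 0.00892336
  P(Z=2)·p_2 = 0.09 × 0.00828708 = 0.000745837
  P(Z=3)·p_3 = 0.31 × 0.00277461 = 0.000860128
Marginal: 0.00892336 + 0.000745837 + 0.000860128 = 0.0105293
So the posterior for Process 2 is 0.000745837 / 0.0105293 ≈ 0.0708.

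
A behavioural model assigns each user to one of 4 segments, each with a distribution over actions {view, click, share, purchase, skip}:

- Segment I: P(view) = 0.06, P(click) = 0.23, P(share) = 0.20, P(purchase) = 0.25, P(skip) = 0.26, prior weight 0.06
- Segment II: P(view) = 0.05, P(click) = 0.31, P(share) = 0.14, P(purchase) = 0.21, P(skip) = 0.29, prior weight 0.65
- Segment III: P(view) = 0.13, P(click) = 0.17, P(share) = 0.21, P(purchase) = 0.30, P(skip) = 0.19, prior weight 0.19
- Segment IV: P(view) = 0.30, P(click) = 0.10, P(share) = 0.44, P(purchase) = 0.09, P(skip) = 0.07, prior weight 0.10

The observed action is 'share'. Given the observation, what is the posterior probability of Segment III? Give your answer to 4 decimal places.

0.2135

P(component k | x) = π_k·f_k(x) / marginal(x), where marginal(x) = Σ_j π_j·f_j(x).
Component likelihoods at x = 'share':
  p_I = P(share | comp) = 0.20
  p_II = P(share | comp) = 0.14
  p_III = P(share | comp) = 0.21
  p_IV = P(share | comp) = 0.44
Prior × likelihood for each component:
  π_I·p_I = 0.06 × 0.2 = 0.012
  π_II·p_II = 0.65 × 0.14 = 0.091
  π_III·p_III = 0.19 × 0.21 = 0.0399
  π_IV·p_IV = 0.10 × 0.44 = 0.044
Marginal: 0.012 + 0.091 + 0.0399 + 0.044 = 0.1869
P(Segment III | data) ≈ 0.2135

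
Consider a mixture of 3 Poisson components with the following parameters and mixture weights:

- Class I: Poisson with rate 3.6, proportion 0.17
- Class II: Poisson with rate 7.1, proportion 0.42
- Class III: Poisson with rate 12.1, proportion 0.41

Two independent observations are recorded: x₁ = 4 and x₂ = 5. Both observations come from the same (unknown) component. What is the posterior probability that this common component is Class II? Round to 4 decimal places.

0.5029

The responsibility of component k is π_k f_k(x) divided by Σ_j π_j f_j(x).
Since both observations come from the same component, the likelihood for component k is f_k(x₁)·f_k(x₂).
  p_I = [e^(−3.6)·3.6^4/4! = 0.191222] × [0.13768] = 0.0263275
  p_II = [e^(−7.1)·7.1^4/4! = 0.0873638] × [0.124057] = 0.010838
  p_III = [e^(−12.1)·12.1^4/4! = 0.00496555] × [0.0120166] = 5.96691e-05
Weight by the priors:
  π_I·p_I = 0.17 × 0.0263275 = 0.00447568
  π_II·p_II = 0.42 × 0.010838 = 0.00455198
  π_III·p_III = 0.41 × 5.96691e-05 = 2.44643e-05
Sum: 0.00447568 + 0.00455198 + 2.44643e-05 = 0.00905212
P(Class II | x) = 0.00455198 / 0.00905212 ≈ 0.5029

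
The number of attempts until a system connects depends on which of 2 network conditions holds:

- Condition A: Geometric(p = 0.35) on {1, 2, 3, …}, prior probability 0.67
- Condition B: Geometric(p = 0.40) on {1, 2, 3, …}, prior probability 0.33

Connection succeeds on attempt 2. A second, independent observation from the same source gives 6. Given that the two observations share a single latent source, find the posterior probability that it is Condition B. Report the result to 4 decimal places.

Apply Bayes' rule: the posterior for each component is proportional to its prior times its likelihood at x.
Since both observations come from the same component, the likelihood for component k is f_k(x₁)·f_k(x₂).
  L_A = [0.2275] × [0.0406102] = 0.00923881
  L_B = [0.24] × [0.031104] = 0.00746496
Weight by the priors:
  P(Z=A)·L_A = 0.67 × 0.00923881 = 0.00619001
  P(Z=B)·L_B = 0.33 × 0.00746496 = 0.00246344
Normaliser: 0.00619001 + 0.00246344 = 0.00865344
P(Condition B | data) = 0.00246344 / 0.00865344 ≈ 0.2847

0.2847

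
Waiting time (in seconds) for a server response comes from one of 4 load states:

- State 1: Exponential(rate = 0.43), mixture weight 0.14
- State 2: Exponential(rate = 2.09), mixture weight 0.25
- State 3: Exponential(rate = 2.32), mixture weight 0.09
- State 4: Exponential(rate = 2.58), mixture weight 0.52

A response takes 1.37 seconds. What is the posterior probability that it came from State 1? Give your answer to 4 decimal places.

Apply Bayes' rule: the posterior for each component is proportional to its prior times its likelihood at x.
Component likelihoods at x = 1.37 seconds:
  p_1 = 0.238575
  p_2 = 0.119297
  p_3 = 0.0966332
  p_4 = 0.0752597
Weight by the priors:
  π_1·p_1 = 0.14 × 0.238575 = 0.0334005
  π_2·p_2 = 0.25 × 0.119297 = 0.0298243
  π_3·p_3 = 0.09 × 0.0966332 = 0.00869699
  π_4·p_4 = 0.52 × 0.0752597 = 0.039135
Marginal: 0.0334005 + 0.0298243 + 0.00869699 + 0.039135 = 0.111057
P(State 1 | the observation) = 0.0334005 / 0.111057 ≈ 0.3008

0.3008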